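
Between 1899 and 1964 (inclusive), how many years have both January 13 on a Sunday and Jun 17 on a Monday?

Check each year's weekday for January 13 and Jun 17:
  1899: Fri/Sat  1900: Sat/Sun  1901: Sun/Mon ✓  1902: Mon/Tue  1903: Tue/Wed  1904: Wed/Fri  1905: Fri/Sat  1906: Sat/Sun  1907: Sun/Mon ✓  1908: Mon/Wed  1909: Wed/Thu  1910: Thu/Fri  1911: Fri/Sat  1912: Sat/Mon  …(38 more)…  1951: Sat/Sun  1952: Sun/Tue  1953: Tue/Wed  1954: Wed/Thu  1955: Thu/Fri  1956: Fri/Sun  1957: Sun/Mon ✓  1958: Mon/Tue  1959: Tue/Wed  1960: Wed/Fri  1961: Fri/Sat  1962: Sat/Sun  1963: Sun/Mon ✓  1964: Mon/Wed
Both conditions hold in: 1901, 1907, 1918, 1929, 1935, 1946, 1957, 1963 — 8.

8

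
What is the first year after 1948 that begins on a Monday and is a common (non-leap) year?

Jan 1 advances by 2 weekdays after a leap year and by 1 after a common year.
1948: Jan 1 is Thursday (leap).
1949: Saturday
1950: Sunday
1951: Monday
1951 begins on a Monday and is a common year.

1951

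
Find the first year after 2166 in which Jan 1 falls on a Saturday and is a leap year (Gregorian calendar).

Jan 1 advances by 2 weekdays after a leap year and by 1 after a common year.
2166: Jan 1 is Wednesday.
2167: Thursday
2168: Friday (leap)
2169: Sunday
2170: Monday
2171: Tuesday
2172: Wednesday (leap)
2173: Friday
2174: Saturday
2175: Sunday
2176: Monday (leap)
2177: Wednesday
2178: Thursday
2179: Friday
2180: Saturday (leap)
2180 begins on a Saturday and is a leap year.

2180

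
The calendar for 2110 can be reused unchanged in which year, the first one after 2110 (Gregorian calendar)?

2121

Two years share a calendar iff Jan 1 falls on the same weekday and both are leap or both are common. 2110: Jan 1 is Wednesday, common year.
2111: Jan 1 Thursday, common
2112: Jan 1 Friday, leap
2113: Jan 1 Sunday, common
2114: Jan 1 Monday, common
2115: Jan 1 Tuesday, common
2116: Jan 1 Wednesday, leap
2117: Jan 1 Friday, common
2118: Jan 1 Saturday, common
2119: Jan 1 Sunday, common
2120: Jan 1 Monday, leap
2121: Jan 1 Wednesday, common
2121 matches on both conditions.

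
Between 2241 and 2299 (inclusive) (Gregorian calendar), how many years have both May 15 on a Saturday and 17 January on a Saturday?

Check each year's weekday for May 15 and 17 January:
  2241: Sat/Sun  2242: Sun/Mon  2243: Mon/Tue  2244: Wed/Wed  2245: Thu/Fri  2246: Fri/Sat  2247: Sat/Sun  2248: Mon/Mon  2249: Tue/Wed  2250: Wed/Thu  2251: Thu/Fri  2252: Sat/Sat ✓  2253: Sun/Mon  2254: Mon/Tue  …(31 more)…  2286: Sat/Sun  2287: Sun/Mon  2288: Tue/Tue  2289: Wed/Thu  2290: Thu/Fri  2291: Fri/Sat  2292: Sun/Sun  2293: Mon/Tue  2294: Tue/Wed  2295: Wed/Thu  2296: Fri/Fri  2297: Sat/Sun  2298: Sun/Mon  2299: Mon/Tue
Both conditions hold in: 2252, 2280 — 2.

2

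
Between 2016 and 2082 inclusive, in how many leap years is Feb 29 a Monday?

Leap years in 2016–2082: 17 of them.
Feb 29 weekday advances by 5 (mod 7) from one leap year to the next four years later (or differs when a century non-leap intervenes).
Leap-day weekdays: 2016:Mon✓ 2020:Sat 2024:Thu 2028:Tue 2032:Sun 2036:Fri 2040:Wed 2044:Mon✓ 2048:Sat 2052:Thu 2056:Tue 2060:Sun 2064:Fri 2068:Wed 2072:Mon✓ 2076:Sat 2080:Thu
Monday: 2016, 2044, 2072 → 3.

3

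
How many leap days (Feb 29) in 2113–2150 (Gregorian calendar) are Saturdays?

Leap years in 2113–2150: 9 of them.
Feb 29 weekday advances by 5 (mod 7) from one leap year to the next four years later (or differs when a century non-leap intervenes).
Leap-day weekdays: 2116:Sat✓ 2120:Thu 2124:Tue 2128:Sun 2132:Fri 2136:Wed 2140:Mon 2144:Sat✓ 2148:Thu
Saturday: 2116, 2144 → 2.

2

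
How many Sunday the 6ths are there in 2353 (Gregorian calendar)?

2

Check the 6th of each month of 2353: Jan 6: Tue, Feb 6: Fri, Mar 6: Fri, Apr 6: Mon, May 6: Wed, Jun 6: Sat, Jul 6: Mon, Aug 6: Thu, Sep 6: Sun, Oct 6: Tue, Nov 6: Fri, Dec 6: Sun.
Sunday occurs in September, December — 2 months.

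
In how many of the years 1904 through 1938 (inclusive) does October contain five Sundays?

16

October has 31 days; it has five Sundays when Sunday falls among the first (month-length − 28) days — i.e. when October 1 is one of Sunday/Saturday/Friday.
October 1 by year: 1904:Sat✓ 1905:Sun✓ 1906:Mon 1907:Tue 1908:Thu 1909:Fri✓ 1910:Sat✓ 1911:Sun✓ 1912:Tue 1913:Wed 1914:Thu 1915:Fri✓ 1916:Sun✓ 1917:Mon 1918:Tue …(5 more)… 1924:Wed 1925:Thu 1926:Fri✓ 1927:Sat✓ 1928:Mon 1929:Tue 1930:Wed 1931:Thu 1932:Sat✓ 1933:Sun✓ 1934:Mon 1935:Tue 1936:Thu 1937:Fri✓ 1938:Sat✓
Years with five Sundays: 1904, 1905, 1909, 1910, 1911, 1915, 1916, 1920, 1921, 1922, 1926, 1927, 1932, 1933, 1937, 1938 → 16.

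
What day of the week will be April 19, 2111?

Sunday

January 1, 2111 is a Thursday.
April 19 is day 109 of the year, i.e. 108 days after Jan 1.
108 mod 7 = 3, so advance 3 weekdays from Thursday: Sunday.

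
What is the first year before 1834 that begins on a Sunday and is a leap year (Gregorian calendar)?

1832

Jan 1 advances by 2 weekdays after a leap year and by 1 after a common year.
1834: Jan 1 is Wednesday.
1833: Tuesday
1832: Sunday (leap)
1832 begins on a Sunday and is a leap year.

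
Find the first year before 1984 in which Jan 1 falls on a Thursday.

Jan 1 advances by 2 weekdays after a leap year and by 1 after a common year.
1984: Jan 1 is Sunday (leap).
1983: Saturday
1982: Friday
1981: Thursday
1981 begins on a Thursday

1981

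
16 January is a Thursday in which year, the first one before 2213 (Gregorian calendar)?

From one year to the next, a fixed date's weekday advances by 1, or by 2 when a Feb 29 lies between the two dates.
2213: January 16 is Saturday.
2212: Thursday (−2)
16 January falls on a Thursday in 2212.

2212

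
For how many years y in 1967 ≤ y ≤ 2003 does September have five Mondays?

September has 30 days; it has five Mondays when Monday falls among the first (month-length − 28) days — i.e. when September 1 is one of Monday/Sunday.
September 1 by year: 1967:Fri 1968:Sun✓ 1969:Mon✓ 1970:Tue 1971:Wed 1972:Fri 1973:Sat 1974:Sun✓ 1975:Mon✓ 1976:Wed 1977:Thu 1978:Fri 1979:Sat 1980:Mon✓ 1981:Tue …(7 more)… 1989:Fri 1990:Sat 1991:Sun✓ 1992:Tue 1993:Wed 1994:Thu 1995:Fri 1996:Sun✓ 1997:Mon✓ 1998:Tue 1999:Wed 2000:Fri 2001:Sat 2002:Sun✓ 2003:Mon✓
Years with five Mondays: 1968, 1969, 1974, 1975, 1980, 1985, 1986, 1991, 1996, 1997, 2002, 2003 → 12.

12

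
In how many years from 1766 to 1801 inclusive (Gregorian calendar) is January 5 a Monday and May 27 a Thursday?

Check each year's weekday for January 5 and May 27:
  1766: Sun/Tue  1767: Mon/Wed  1768: Tue/Fri  1769: Thu/Sat  1770: Fri/Sun  1771: Sat/Mon  1772: Sun/Wed  1773: Tue/Thu  1774: Wed/Fri  1775: Thu/Sat  1776: Fri/Mon  1777: Sun/Tue  1778: Mon/Wed  1779: Tue/Thu  …(8 more)…  1788: Sat/Tue  1789: Mon/Wed  1790: Tue/Thu  1791: Wed/Fri  1792: Thu/Sun  1793: Sat/Mon  1794: Sun/Tue  1795: Mon/Wed  1796: Tue/Fri  1797: Thu/Sat  1798: Fri/Sun  1799: Sat/Mon  1800: Sun/Tue  1801: Mon/Wed
Both conditions hold in: 1784 — 1.

1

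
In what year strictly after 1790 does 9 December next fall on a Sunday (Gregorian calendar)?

From one year to the next, a fixed date's weekday advances by 1, or by 2 when a Feb 29 lies between the two dates.
1790: December 9 is Thursday.
1791: Friday (+1)
1792: Sunday (+2)
9 December falls on a Sunday in 1792.

1792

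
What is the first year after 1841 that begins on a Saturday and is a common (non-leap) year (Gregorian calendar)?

Jan 1 advances by 2 weekdays after a leap year and by 1 after a common year.
1841: Jan 1 is Friday.
1842: Saturday
1842 begins on a Saturday and is a common year.

1842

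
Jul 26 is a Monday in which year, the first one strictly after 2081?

From one year to the next, a fixed date's weekday advances by 1, or by 2 when a Feb 29 lies between the two dates.
2081: July 26 is Saturday.
2082: Sunday (+1)
2083: Monday (+1)
Jul 26 falls on a Monday in 2083.

2083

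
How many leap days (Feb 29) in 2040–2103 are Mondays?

2

Leap years in 2040–2103: 15 of them.
Feb 29 weekday advances by 5 (mod 7) from one leap year to the next four years later (or differs when a century non-leap intervenes).
Leap-day weekdays: 2040:Wed 2044:Mon✓ 2048:Sat 2052:Thu 2056:Tue 2060:Sun 2064:Fri 2068:Wed 2072:Mon✓ 2076:Sat 2080:Thu 2084:Tue 2088:Sun 2092:Fri 2096:Wed
Monday: 2044, 2072 → 2.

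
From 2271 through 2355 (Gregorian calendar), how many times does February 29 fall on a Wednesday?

2

Leap years in 2271–2355: 20 of them.
Feb 29 weekday advances by 5 (mod 7) from one leap year to the next four years later (or differs when a century non-leap intervenes).
Leap-day weekdays: 2272:Thu 2276:Tue 2280:Sun 2284:Fri 2288:Wed✓ 2292:Mon 2296:Sat 2304:Mon 2308:Sat 2312:Thu 2316:Tue 2320:Sun 2324:Fri 2328:Wed✓ 2332:Mon 2336:Sat 2340:Thu 2344:Tue 2348:Sun 2352:Fri
Wednesday: 2288, 2328 → 2.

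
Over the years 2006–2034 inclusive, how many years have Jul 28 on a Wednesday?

4

Track Jul 28's weekday year by year (advancing +1, or +2 across a Feb 29):
  2006: Fri  2007: Sat (+1)  2008: Mon (+2)  2009: Tue (+1)  2010: Wed (+1) ✓
  2011: Thu (+1)  2012: Sat (+2)  2013: Sun (+1)  2014: Mon (+1)  2015: Tue (+1)
  2016: Thu (+2)  2017: Fri (+1)  2018: Sat (+1)  2019: Sun (+1)  2020: Tue (+2)
  2021: Wed (+1) ✓  2022: Thu (+1)  2023: Fri (+1)  2024: Sun (+2)  2025: Mon (+1)
  2026: Tue (+1)  2027: Wed (+1) ✓  2028: Fri (+2)  2029: Sat (+1)  2030: Sun (+1)
  2031: Mon (+1)  2032: Wed (+2) ✓  2033: Thu (+1)  2034: Fri (+1)
Wednesday years: 2010, 2021, 2027, 2032 — 4 in total.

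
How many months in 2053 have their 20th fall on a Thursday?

3

Check the 20th of each month of 2053: Jan 20: Mon, Feb 20: Thu, Mar 20: Thu, Apr 20: Sun, May 20: Tue, Jun 20: Fri, Jul 20: Sun, Aug 20: Wed, Sep 20: Sat, Oct 20: Mon, Nov 20: Thu, Dec 20: Sat.
Thursday occurs in February, March, November — 3 months.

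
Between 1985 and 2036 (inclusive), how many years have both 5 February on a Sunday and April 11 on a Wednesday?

Check each year's weekday for 5 February and April 11:
  1985: Tue/Thu  1986: Wed/Fri  1987: Thu/Sat  1988: Fri/Mon  1989: Sun/Tue  1990: Mon/Wed  1991: Tue/Thu  1992: Wed/Sat  1993: Fri/Sun  1994: Sat/Mon  1995: Sun/Tue  1996: Mon/Thu  1997: Wed/Fri  1998: Thu/Sat  …(24 more)…  2023: Sun/Tue  2024: Mon/Thu  2025: Wed/Fri  2026: Thu/Sat  2027: Fri/Sun  2028: Sat/Tue  2029: Mon/Wed  2030: Tue/Thu  2031: Wed/Fri  2032: Thu/Sun  2033: Sat/Mon  2034: Sun/Tue  2035: Mon/Wed  2036: Tue/Fri
Both conditions hold in: 2012 — 1.

1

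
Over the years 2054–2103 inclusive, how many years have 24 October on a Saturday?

Track 24 October's weekday year by year (advancing +1, or +2 across a Feb 29):
  2054: Sat ✓  2055: Sun (+1)  2056: Tue (+2)  2057: Wed (+1)  2058: Thu (+1)
  2059: Fri (+1)  2060: Sun (+2)  2061: Mon (+1)  2062: Tue (+1)  2063: Wed (+1)
  2064: Fri (+2)  2065: Sat (+1) ✓  2066: Sun (+1)  2067: Mon (+1)  … (22 more years) …
  2090: Tue (+1)  2091: Wed (+1)  2092: Fri (+2)  2093: Sat (+1) ✓  2094: Sun (+1)
  2095: Mon (+1)  2096: Wed (+2)  2097: Thu (+1)  2098: Fri (+1)  2099: Sat (+1) ✓
  2100: Sun (+1)  2101: Mon (+1)  2102: Tue (+1)  2103: Wed (+1)
Saturday years: 2054, 2065, 2071, 2076, 2082, 2093, 2099 — 7 in total.

7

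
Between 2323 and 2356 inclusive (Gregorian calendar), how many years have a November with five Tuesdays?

November has 30 days; it has five Tuesdays when Tuesday falls among the first (month-length − 28) days — i.e. when November 1 is one of Tuesday/Monday.
November 1 by year: 2323:Thu 2324:Sat 2325:Sun 2326:Mon✓ 2327:Tue✓ 2328:Thu 2329:Fri 2330:Sat 2331:Sun 2332:Tue✓ 2333:Wed 2334:Thu 2335:Fri 2336:Sun 2337:Mon✓ …(4 more)… 2342:Sun 2343:Mon✓ 2344:Wed 2345:Thu 2346:Fri 2347:Sat 2348:Mon✓ 2349:Tue✓ 2350:Wed 2351:Thu 2352:Sat 2353:Sun 2354:Mon✓ 2355:Tue✓ 2356:Thu
Years with five Tuesdays: 2326, 2327, 2332, 2337, 2338, 2343, 2348, 2349, 2354, 2355 → 10.

10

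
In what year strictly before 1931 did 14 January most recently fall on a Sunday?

From one year to the next, a fixed date's weekday advances by 1, or by 2 when a Feb 29 lies between the two dates.
1931: January 14 is Wednesday.
1930: Tuesday (−1)
1929: Monday (−1)
1928: Saturday (−2)
1927: Friday (−1)
1926: Thursday (−1)
1925: Wednesday (−1)
1924: Monday (−2)
1923: Sunday (−1)
14 January falls on a Sunday in 1923.

1923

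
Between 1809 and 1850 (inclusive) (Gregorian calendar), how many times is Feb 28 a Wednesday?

7

Track Feb 28's weekday year by year (advancing +1, or +2 across a Feb 29):
  1809: Tue  1810: Wed (+1) ✓  1811: Thu (+1)  1812: Fri (+1)  1813: Sun (+2)
  1814: Mon (+1)  1815: Tue (+1)  1816: Wed (+1) ✓  1817: Fri (+2)  1818: Sat (+1)
  1819: Sun (+1)  1820: Mon (+1)  1821: Wed (+2) ✓  1822: Thu (+1)  … (14 more years) …
  1837: Tue (+2)  1838: Wed (+1) ✓  1839: Thu (+1)  1840: Fri (+1)  1841: Sun (+2)
  1842: Mon (+1)  1843: Tue (+1)  1844: Wed (+1) ✓  1845: Fri (+2)  1846: Sat (+1)
  1847: Sun (+1)  1848: Mon (+1)  1849: Wed (+2) ✓  1850: Thu (+1)
Wednesday years: 1810, 1816, 1821, 1827, 1838, 1844, 1849 — 7 in total.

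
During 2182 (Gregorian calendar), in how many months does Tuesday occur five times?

A month of length L has five Tuesdays iff its first Tuesday is on day ≤ L−28 (so day 1–3 in a 31-day month, 1–2 in a 30-day month, day 1 in a leap February).
Checking each month of 2182: Jan starts Tue (31d) ✓; Feb starts Fri (28d); Mar starts Fri (31d); Apr starts Mon (30d) ✓; May starts Wed (31d); Jun starts Sat (30d); Jul starts Mon (31d) ✓; Aug starts Thu (31d); Sep starts Sun (30d); Oct starts Tue (31d) ✓; Nov starts Fri (30d); Dec starts Sun (31d) ✓.
Five-Tuesday months: January, April, July, October, December → 5.

5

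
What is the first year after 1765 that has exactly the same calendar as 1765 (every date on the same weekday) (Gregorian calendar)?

Two years share a calendar iff Jan 1 falls on the same weekday and both are leap or both are common. 1765: Jan 1 is Tuesday, common year.
1766: Jan 1 Wednesday, common
1767: Jan 1 Thursday, common
1768: Jan 1 Friday, leap
1769: Jan 1 Sunday, common
1770: Jan 1 Monday, common
1771: Jan 1 Tuesday, common
1771 matches on both conditions.

1771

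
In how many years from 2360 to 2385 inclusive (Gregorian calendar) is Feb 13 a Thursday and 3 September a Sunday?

0

Check each year's weekday for Feb 13 and 3 September:
  2360: Sat/Sat  2361: Mon/Sun  2362: Tue/Mon  2363: Wed/Tue  2364: Thu/Thu  2365: Sat/Fri  2366: Sun/Sat  2367: Mon/Sun  2368: Tue/Tue  2369: Thu/Wed  2370: Fri/Thu  2371: Sat/Fri  2372: Sun/Sun  2373: Tue/Mon  2374: Wed/Tue  2375: Thu/Wed  2376: Fri/Fri  2377: Sun/Sat  2378: Mon/Sun  2379: Tue/Mon  2380: Wed/Wed  2381: Fri/Thu  2382: Sat/Fri  2383: Sun/Sat  2384: Mon/Mon  2385: Wed/Tue
Both conditions hold in: no year — 0.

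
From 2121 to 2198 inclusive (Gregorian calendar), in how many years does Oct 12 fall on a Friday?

12

Track Oct 12's weekday year by year (advancing +1, or +2 across a Feb 29):
  2121: Sun  2122: Mon (+1)  2123: Tue (+1)  2124: Thu (+2)  2125: Fri (+1) ✓
  2126: Sat (+1)  2127: Sun (+1)  2128: Tue (+2)  2129: Wed (+1)  2130: Thu (+1)
  2131: Fri (+1) ✓  2132: Sun (+2)  2133: Mon (+1)  2134: Tue (+1)  … (50 more years) …
  2185: Wed (+1)  2186: Thu (+1)  2187: Fri (+1) ✓  2188: Sun (+2)  2189: Mon (+1)
  2190: Tue (+1)  2191: Wed (+1)  2192: Fri (+2) ✓  2193: Sat (+1)  2194: Sun (+1)
  2195: Mon (+1)  2196: Wed (+2)  2197: Thu (+1)  2198: Fri (+1) ✓
Friday years: 2125, 2131, 2136, 2142, 2153, 2159, 2164, 2170, 2181, 2187, 2192, 2198 — 12 in total.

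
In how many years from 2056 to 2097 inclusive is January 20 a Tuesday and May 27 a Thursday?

Check each year's weekday for January 20 and May 27:
  2056: Thu/Sat  2057: Sat/Sun  2058: Sun/Mon  2059: Mon/Tue  2060: Tue/Thu ✓  2061: Thu/Fri  2062: Fri/Sat  2063: Sat/Sun  2064: Sun/Tue  2065: Tue/Wed  2066: Wed/Thu  2067: Thu/Fri  2068: Fri/Sun  2069: Sun/Mon  …(14 more)…  2084: Thu/Sat  2085: Sat/Sun  2086: Sun/Mon  2087: Mon/Tue  2088: Tue/Thu ✓  2089: Thu/Fri  2090: Fri/Sat  2091: Sat/Sun  2092: Sun/Tue  2093: Tue/Wed  2094: Wed/Thu  2095: Thu/Fri  2096: Fri/Sun  2097: Sun/Mon
Both conditions hold in: 2060, 2088 — 2.

2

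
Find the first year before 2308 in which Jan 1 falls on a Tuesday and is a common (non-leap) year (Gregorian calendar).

2307

Jan 1 advances by 2 weekdays after a leap year and by 1 after a common year.
2308: Jan 1 is Wednesday (leap).
2307: Tuesday
2307 begins on a Tuesday and is a common year.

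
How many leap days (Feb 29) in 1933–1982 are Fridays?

Leap years in 1933–1982: 12 of them.
Feb 29 weekday advances by 5 (mod 7) from one leap year to the next four years later (or differs when a century non-leap intervenes).
Leap-day weekdays: 1936:Sat 1940:Thu 1944:Tue 1948:Sun 1952:Fri✓ 1956:Wed 1960:Mon 1964:Sat 1968:Thu 1972:Tue 1976:Sun 1980:Fri✓
Friday: 1952, 1980 → 2.

2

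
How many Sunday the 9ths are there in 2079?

Check the 9th of each month of 2079: Jan 9: Mon, Feb 9: Thu, Mar 9: Thu, Apr 9: Sun, May 9: Tue, Jun 9: Fri, Jul 9: Sun, Aug 9: Wed, Sep 9: Sat, Oct 9: Mon, Nov 9: Thu, Dec 9: Sat.
Sunday occurs in April, July — 2 months.

2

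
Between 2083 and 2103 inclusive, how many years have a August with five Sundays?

August has 31 days; it has five Sundays when Sunday falls among the first (month-length − 28) days — i.e. when August 1 is one of Sunday/Saturday/Friday.
August 1 by year: 2083:Sun✓ 2084:Tue 2085:Wed 2086:Thu 2087:Fri✓ 2088:Sun✓ 2089:Mon 2090:Tue 2091:Wed 2092:Fri✓ 2093:Sat✓ 2094:Sun✓ 2095:Mon 2096:Wed 2097:Thu 2098:Fri✓ 2099:Sat✓ 2100:Sun✓ 2101:Mon 2102:Tue 2103:Wed
Years with five Sundays: 2083, 2087, 2088, 2092, 2093, 2094, 2098, 2099, 2100 → 9.

9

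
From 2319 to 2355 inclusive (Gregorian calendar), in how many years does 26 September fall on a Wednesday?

5

Track 26 September's weekday year by year (advancing +1, or +2 across a Feb 29):
  2319: Fri  2320: Sun (+2)  2321: Mon (+1)  2322: Tue (+1)  2323: Wed (+1) ✓
  2324: Fri (+2)  2325: Sat (+1)  2326: Sun (+1)  2327: Mon (+1)  2328: Wed (+2) ✓
  2329: Thu (+1)  2330: Fri (+1)  2331: Sat (+1)  2332: Mon (+2)  … (9 more years) …
  2342: Sat (+1)  2343: Sun (+1)  2344: Tue (+2)  2345: Wed (+1) ✓  2346: Thu (+1)
  2347: Fri (+1)  2348: Sun (+2)  2349: Mon (+1)  2350: Tue (+1)  2351: Wed (+1) ✓
  2352: Fri (+2)  2353: Sat (+1)  2354: Sun (+1)  2355: Mon (+1)
Wednesday years: 2323, 2328, 2334, 2345, 2351 — 5 in total.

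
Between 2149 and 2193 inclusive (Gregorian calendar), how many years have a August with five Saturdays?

August has 31 days; it has five Saturdays when Saturday falls among the first (month-length − 28) days — i.e. when August 1 is one of Saturday/Friday/Thursday.
August 1 by year: 2149:Fri✓ 2150:Sat✓ 2151:Sun 2152:Tue 2153:Wed 2154:Thu✓ 2155:Fri✓ 2156:Sun 2157:Mon 2158:Tue 2159:Wed 2160:Fri✓ 2161:Sat✓ 2162:Sun 2163:Mon …(15 more)… 2179:Sun 2180:Tue 2181:Wed 2182:Thu✓ 2183:Fri✓ 2184:Sun 2185:Mon 2186:Tue 2187:Wed 2188:Fri✓ 2189:Sat✓ 2190:Sun 2191:Mon 2192:Wed 2193:Thu✓
Years with five Saturdays: 2149, 2150, 2154, 2155, 2160, 2161, 2165, 2166, 2167, 2171, 2172, 2176, 2177, 2178, 2182, 2183, 2188, 2189, 2193 → 19.

19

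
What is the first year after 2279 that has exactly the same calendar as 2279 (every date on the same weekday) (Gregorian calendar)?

2290

Two years share a calendar iff Jan 1 falls on the same weekday and both are leap or both are common. 2279: Jan 1 is Wednesday, common year.
2280: Jan 1 Thursday, leap
2281: Jan 1 Saturday, common
2282: Jan 1 Sunday, common
2283: Jan 1 Monday, common
2284: Jan 1 Tuesday, leap
2285: Jan 1 Thursday, common
2286: Jan 1 Friday, common
2287: Jan 1 Saturday, common
2288: Jan 1 Sunday, leap
2289: Jan 1 Tuesday, common
2290: Jan 1 Wednesday, common
2290 matches on both conditions.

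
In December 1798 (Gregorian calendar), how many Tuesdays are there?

4

December 1798 has 31 days and begins on Saturday.
The first Tuesday is December 4.
Tuesdays fall on 4, 11, 18, 25 — that's 4.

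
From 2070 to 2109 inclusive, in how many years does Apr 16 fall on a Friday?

6

Track Apr 16's weekday year by year (advancing +1, or +2 across a Feb 29):
  2070: Wed  2071: Thu (+1)  2072: Sat (+2)  2073: Sun (+1)  2074: Mon (+1)
  2075: Tue (+1)  2076: Thu (+2)  2077: Fri (+1) ✓  2078: Sat (+1)  2079: Sun (+1)
  2080: Tue (+2)  2081: Wed (+1)  2082: Thu (+1)  2083: Fri (+1) ✓  … (12 more years) …
  2096: Mon (+2)  2097: Tue (+1)  2098: Wed (+1)  2099: Thu (+1)  2100: Fri (+1) ✓
  2101: Sat (+1)  2102: Sun (+1)  2103: Mon (+1)  2104: Wed (+2)  2105: Thu (+1)
  2106: Fri (+1) ✓  2107: Sat (+1)  2108: Mon (+2)  2109: Tue (+1)
Friday years: 2077, 2083, 2088, 2094, 2100, 2106 — 6 in total.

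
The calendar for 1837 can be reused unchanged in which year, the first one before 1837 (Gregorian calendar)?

Two years share a calendar iff Jan 1 falls on the same weekday and both are leap or both are common. 1837: Jan 1 is Sunday, common year.
1836: Jan 1 Friday, leap
1835: Jan 1 Thursday, common
1834: Jan 1 Wednesday, common
1833: Jan 1 Tuesday, common
1832: Jan 1 Sunday, leap
1831: Jan 1 Saturday, common
1830: Jan 1 Friday, common
1829: Jan 1 Thursday, common
1828: Jan 1 Tuesday, leap
1827: Jan 1 Monday, common
1826: Jan 1 Sunday, common
1826 matches on both conditions.

1826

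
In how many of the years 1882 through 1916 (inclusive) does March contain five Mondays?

14

March has 31 days; it has five Mondays when Monday falls among the first (month-length − 28) days — i.e. when March 1 is one of Monday/Sunday/Saturday.
March 1 by year: 1882:Wed 1883:Thu 1884:Sat✓ 1885:Sun✓ 1886:Mon✓ 1887:Tue 1888:Thu 1889:Fri 1890:Sat✓ 1891:Sun✓ 1892:Tue 1893:Wed 1894:Thu 1895:Fri 1896:Sun✓ …(5 more)… 1902:Sat✓ 1903:Sun✓ 1904:Tue 1905:Wed 1906:Thu 1907:Fri 1908:Sun✓ 1909:Mon✓ 1910:Tue 1911:Wed 1912:Fri 1913:Sat✓ 1914:Sun✓ 1915:Mon✓ 1916:Wed
Years with five Mondays: 1884, 1885, 1886, 1890, 1891, 1896, 1897, 1902, 1903, 1908, 1909, 1913, 1914, 1915 → 14.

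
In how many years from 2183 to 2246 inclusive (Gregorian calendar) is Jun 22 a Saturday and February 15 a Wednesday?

0

Check each year's weekday for Jun 22 and February 15:
  2183: Sun/Sat  2184: Tue/Sun  2185: Wed/Tue  2186: Thu/Wed  2187: Fri/Thu  2188: Sun/Fri  2189: Mon/Sun  2190: Tue/Mon  2191: Wed/Tue  2192: Fri/Wed  2193: Sat/Fri  2194: Sun/Sat  2195: Mon/Sun  2196: Wed/Mon  …(36 more)…  2233: Sat/Fri  2234: Sun/Sat  2235: Mon/Sun  2236: Wed/Mon  2237: Thu/Wed  2238: Fri/Thu  2239: Sat/Fri  2240: Mon/Sat  2241: Tue/Mon  2242: Wed/Tue  2243: Thu/Wed  2244: Sat/Thu  2245: Sun/Sat  2246: Mon/Sun
Both conditions hold in: no year — 0.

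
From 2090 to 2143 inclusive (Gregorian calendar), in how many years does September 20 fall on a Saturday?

8

Track September 20's weekday year by year (advancing +1, or +2 across a Feb 29):
  2090: Wed  2091: Thu (+1)  2092: Sat (+2) ✓  2093: Sun (+1)  2094: Mon (+1)
  2095: Tue (+1)  2096: Thu (+2)  2097: Fri (+1)  2098: Sat (+1) ✓  2099: Sun (+1)
  2100: Mon (+1)  2101: Tue (+1)  2102: Wed (+1)  2103: Thu (+1)  … (26 more years) …
  2130: Wed (+1)  2131: Thu (+1)  2132: Sat (+2) ✓  2133: Sun (+1)  2134: Mon (+1)
  2135: Tue (+1)  2136: Thu (+2)  2137: Fri (+1)  2138: Sat (+1) ✓  2139: Sun (+1)
  2140: Tue (+2)  2141: Wed (+1)  2142: Thu (+1)  2143: Fri (+1)
Saturday years: 2092, 2098, 2104, 2110, 2121, 2127, 2132, 2138 — 8 in total.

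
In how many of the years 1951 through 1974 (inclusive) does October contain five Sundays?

October has 31 days; it has five Sundays when Sunday falls among the first (month-length − 28) days — i.e. when October 1 is one of Sunday/Saturday/Friday.
October 1 by year: 1951:Mon 1952:Wed 1953:Thu 1954:Fri✓ 1955:Sat✓ 1956:Mon 1957:Tue 1958:Wed 1959:Thu 1960:Sat✓ 1961:Sun✓ 1962:Mon 1963:Tue 1964:Thu 1965:Fri✓ 1966:Sat✓ 1967:Sun✓ 1968:Tue 1969:Wed 1970:Thu 1971:Fri✓ 1972:Sun✓ 1973:Mon 1974:Tue
Years with five Sundays: 1954, 1955, 1960, 1961, 1965, 1966, 1967, 1971, 1972 → 9.

9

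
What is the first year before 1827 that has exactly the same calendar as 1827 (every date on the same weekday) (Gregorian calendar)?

1821

Two years share a calendar iff Jan 1 falls on the same weekday and both are leap or both are common. 1827: Jan 1 is Monday, common year.
1826: Jan 1 Sunday, common
1825: Jan 1 Saturday, common
1824: Jan 1 Thursday, leap
1823: Jan 1 Wednesday, common
1822: Jan 1 Tuesday, common
1821: Jan 1 Monday, common
1821 matches on both conditions.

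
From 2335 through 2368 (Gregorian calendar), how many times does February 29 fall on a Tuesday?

1

Leap years in 2335–2368: 9 of them.
Feb 29 weekday advances by 5 (mod 7) from one leap year to the next four years later (or differs when a century non-leap intervenes).
Leap-day weekdays: 2336:Sat 2340:Thu 2344:Tue✓ 2348:Sun 2352:Fri 2356:Wed 2360:Mon 2364:Sat 2368:Thu
Tuesday: 2344 → 1.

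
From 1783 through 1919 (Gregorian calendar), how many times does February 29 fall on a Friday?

4

Leap years in 1783–1919: 32 of them.
Feb 29 weekday advances by 5 (mod 7) from one leap year to the next four years later (or differs when a century non-leap intervenes).
Leap-day weekdays: 1784:Sun 1788:Fri✓ 1792:Wed 1796:Mon 1804:Wed 1808:Mon 1812:Sat 1816:Thu 1820:Tue 1824:Sun 1828:Fri✓ 1832:Wed 1836:Mon …(6 more)… 1864:Mon 1868:Sat 1872:Thu 1876:Tue 1880:Sun 1884:Fri✓ 1888:Wed 1892:Mon 1896:Sat 1904:Mon 1908:Sat 1912:Thu 1916:Tue
Friday: 1788, 1828, 1856, 1884 → 4.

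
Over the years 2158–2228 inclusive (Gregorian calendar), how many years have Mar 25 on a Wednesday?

Track Mar 25's weekday year by year (advancing +1, or +2 across a Feb 29):
  2158: Sat  2159: Sun (+1)  2160: Tue (+2)  2161: Wed (+1) ✓  2162: Thu (+1)
  2163: Fri (+1)  2164: Sun (+2)  2165: Mon (+1)  2166: Tue (+1)  2167: Wed (+1) ✓
  2168: Fri (+2)  2169: Sat (+1)  2170: Sun (+1)  2171: Mon (+1)  … (43 more years) …
  2215: Sat (+1)  2216: Mon (+2)  2217: Tue (+1)  2218: Wed (+1) ✓  2219: Thu (+1)
  2220: Sat (+2)  2221: Sun (+1)  2222: Mon (+1)  2223: Tue (+1)  2224: Thu (+2)
  2225: Fri (+1)  2226: Sat (+1)  2227: Sun (+1)  2228: Tue (+2)
Wednesday years: 2161, 2167, 2172, 2178, 2189, 2195, 2201, 2207, 2212, 2218 — 10 in total.

10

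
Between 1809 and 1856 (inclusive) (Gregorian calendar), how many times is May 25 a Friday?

7

Track May 25's weekday year by year (advancing +1, or +2 across a Feb 29):
  1809: Thu  1810: Fri (+1) ✓  1811: Sat (+1)  1812: Mon (+2)  1813: Tue (+1)
  1814: Wed (+1)  1815: Thu (+1)  1816: Sat (+2)  1817: Sun (+1)  1818: Mon (+1)
  1819: Tue (+1)  1820: Thu (+2)  1821: Fri (+1) ✓  1822: Sat (+1)  … (20 more years) …
  1843: Thu (+1)  1844: Sat (+2)  1845: Sun (+1)  1846: Mon (+1)  1847: Tue (+1)
  1848: Thu (+2)  1849: Fri (+1) ✓  1850: Sat (+1)  1851: Sun (+1)  1852: Tue (+2)
  1853: Wed (+1)  1854: Thu (+1)  1855: Fri (+1) ✓  1856: Sun (+2)
Friday years: 1810, 1821, 1827, 1832, 1838, 1849, 1855 — 7 in total.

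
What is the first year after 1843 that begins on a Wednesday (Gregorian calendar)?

Jan 1 advances by 2 weekdays after a leap year and by 1 after a common year.
1843: Jan 1 is Sunday.
1844: Monday (leap)
1845: Wednesday
1845 begins on a Wednesday

1845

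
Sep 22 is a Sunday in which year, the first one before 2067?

From one year to the next, a fixed date's weekday advances by 1, or by 2 when a Feb 29 lies between the two dates.
2067: September 22 is Thursday.
2066: Wednesday (−1)
2065: Tuesday (−1)
2064: Monday (−1)
2063: Saturday (−2)
2062: Friday (−1)
2061: Thursday (−1)
2060: Wednesday (−1)
2059: Monday (−2)
2058: Sunday (−1)
Sep 22 falls on a Sunday in 2058.

2058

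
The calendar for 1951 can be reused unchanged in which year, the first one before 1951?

Two years share a calendar iff Jan 1 falls on the same weekday and both are leap or both are common. 1951: Jan 1 is Monday, common year.
1950: Jan 1 Sunday, common
1949: Jan 1 Saturday, common
1948: Jan 1 Thursday, leap
1947: Jan 1 Wednesday, common
1946: Jan 1 Tuesday, common
1945: Jan 1 Monday, common
1945 matches on both conditions.

1945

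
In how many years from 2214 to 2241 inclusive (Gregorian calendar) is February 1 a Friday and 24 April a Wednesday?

Check each year's weekday for February 1 and 24 April:
  2214: Tue/Sun  2215: Wed/Mon  2216: Thu/Wed  2217: Sat/Thu  2218: Sun/Fri  2219: Mon/Sat  2220: Tue/Mon  2221: Thu/Tue  2222: Fri/Wed ✓  2223: Sat/Thu  2224: Sun/Sat  2225: Tue/Sun  2226: Wed/Mon  2227: Thu/Tue  2228: Fri/Thu  2229: Sun/Fri  2230: Mon/Sat  2231: Tue/Sun  2232: Wed/Tue  2233: Fri/Wed ✓  2234: Sat/Thu  2235: Sun/Fri  2236: Mon/Sun  2237: Wed/Mon  2238: Thu/Tue  2239: Fri/Wed ✓  2240: Sat/Fri  2241: Mon/Sat
Both conditions hold in: 2222, 2233, 2239 — 3.

3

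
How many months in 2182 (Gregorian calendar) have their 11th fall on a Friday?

2

Check the 11th of each month of 2182: Jan 11: Fri, Feb 11: Mon, Mar 11: Mon, Apr 11: Thu, May 11: Sat, Jun 11: Tue, Jul 11: Thu, Aug 11: Sun, Sep 11: Wed, Oct 11: Fri, Nov 11: Mon, Dec 11: Wed.
Friday occurs in January, October — 2 months.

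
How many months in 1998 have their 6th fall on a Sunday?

Check the 6th of each month of 1998: Jan 6: Tue, Feb 6: Fri, Mar 6: Fri, Apr 6: Mon, May 6: Wed, Jun 6: Sat, Jul 6: Mon, Aug 6: Thu, Sep 6: Sun, Oct 6: Tue, Nov 6: Fri, Dec 6: Sun.
Sunday occurs in September, December — 2 months.

2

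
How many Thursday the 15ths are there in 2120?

Check the 15th of each month of 2120: Jan 15: Mon, Feb 15: Thu, Mar 15: Fri, Apr 15: Mon, May 15: Wed, Jun 15: Sat, Jul 15: Mon, Aug 15: Thu, Sep 15: Sun, Oct 15: Tue, Nov 15: Fri, Dec 15: Sun.
Thursday occurs in February, August — 2 months.

2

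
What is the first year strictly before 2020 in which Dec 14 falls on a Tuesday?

From one year to the next, a fixed date's weekday advances by 1, or by 2 when a Feb 29 lies between the two dates.
2020: December 14 is Monday.
2019: Saturday (−2)
2018: Friday (−1)
2017: Thursday (−1)
2016: Wednesday (−1)
2015: Monday (−2)
2014: Sunday (−1)
2013: Saturday (−1)
2012: Friday (−1)
2011: Wednesday (−2)
2010: Tuesday (−1)
Dec 14 falls on a Tuesday in 2010.

2010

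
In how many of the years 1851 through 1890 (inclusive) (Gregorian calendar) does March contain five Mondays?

18

March has 31 days; it has five Mondays when Monday falls among the first (month-length − 28) days — i.e. when March 1 is one of Monday/Sunday/Saturday.
March 1 by year: 1851:Sat✓ 1852:Mon✓ 1853:Tue 1854:Wed 1855:Thu 1856:Sat✓ 1857:Sun✓ 1858:Mon✓ 1859:Tue 1860:Thu 1861:Fri 1862:Sat✓ 1863:Sun✓ 1864:Tue 1865:Wed …(10 more)… 1876:Wed 1877:Thu 1878:Fri 1879:Sat✓ 1880:Mon✓ 1881:Tue 1882:Wed 1883:Thu 1884:Sat✓ 1885:Sun✓ 1886:Mon✓ 1887:Tue 1888:Thu 1889:Fri 1890:Sat✓
Years with five Mondays: 1851, 1852, 1856, 1857, 1858, 1862, 1863, 1868, 1869, 1873, 1874, 1875, 1879, 1880, 1884, 1885, 1886, 1890 → 18.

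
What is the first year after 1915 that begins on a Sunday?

Jan 1 advances by 2 weekdays after a leap year and by 1 after a common year.
1915: Jan 1 is Friday.
1916: Saturday (leap)
1917: Monday
1918: Tuesday
1919: Wednesday
1920: Thursday (leap)
1921: Saturday
1922: Sunday
1922 begins on a Sunday

1922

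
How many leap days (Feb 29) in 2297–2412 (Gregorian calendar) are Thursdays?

4

Leap years in 2297–2412: 28 of them.
Feb 29 weekday advances by 5 (mod 7) from one leap year to the next four years later (or differs when a century non-leap intervenes).
Leap-day weekdays: 2304:Mon 2308:Sat 2312:Thu✓ 2316:Tue 2320:Sun 2324:Fri 2328:Wed 2332:Mon 2336:Sat 2340:Thu✓ 2344:Tue 2348:Sun 2352:Fri 2356:Wed 2360:Mon 2364:Sat 2368:Thu✓ 2372:Tue 2376:Sun 2380:Fri 2384:Wed 2388:Mon 2392:Sat 2396:Thu✓ 2400:Tue 2404:Sun 2408:Fri 2412:Wed
Thursday: 2312, 2340, 2368, 2396 → 4.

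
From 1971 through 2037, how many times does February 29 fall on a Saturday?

2

Leap years in 1971–2037: 17 of them.
Feb 29 weekday advances by 5 (mod 7) from one leap year to the next four years later (or differs when a century non-leap intervenes).
Leap-day weekdays: 1972:Tue 1976:Sun 1980:Fri 1984:Wed 1988:Mon 1992:Sat✓ 1996:Thu 2000:Tue 2004:Sun 2008:Fri 2012:Wed 2016:Mon 2020:Sat✓ 2024:Thu 2028:Tue 2032:Sun 2036:Fri
Saturday: 1992, 2020 → 2.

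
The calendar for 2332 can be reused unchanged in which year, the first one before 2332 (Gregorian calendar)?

2304

Two years share a calendar iff Jan 1 falls on the same weekday and both are leap or both are common. 2332: Jan 1 is Friday, leap year.
2331: Jan 1 Thursday, common
2330: Jan 1 Wednesday, common
2329: Jan 1 Tuesday, common
2328: Jan 1 Sunday, leap
2327: Jan 1 Saturday, common
2326: Jan 1 Friday, common
2325: Jan 1 Thursday, common
2324: Jan 1 Tuesday, leap
2323: Jan 1 Monday, common
2322: Jan 1 Sunday, common
2321: Jan 1 Saturday, common
2320: Jan 1 Thursday, leap
2319: Jan 1 Wednesday, common
2318: Jan 1 Tuesday, common
2317: Jan 1 Monday, common
2316: Jan 1 Saturday, leap
2315: Jan 1 Friday, common
2314: Jan 1 Thursday, common
2313: Jan 1 Wednesday, common
2312: Jan 1 Monday, leap
2311: Jan 1 Sunday, common
2310: Jan 1 Saturday, common
2309: Jan 1 Friday, common
2308: Jan 1 Wednesday, leap
2307: Jan 1 Tuesday, common
2306: Jan 1 Monday, common
2305: Jan 1 Sunday, common
2304: Jan 1 Friday, leap
2304 matches on both conditions.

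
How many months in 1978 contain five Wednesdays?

A month of length L has five Wednesdays iff its first Wednesday is on day ≤ L−28 (so day 1–3 in a 31-day month, 1–2 in a 30-day month, day 1 in a leap February).
Checking each month of 1978: Jan starts Sun (31d); Feb starts Wed (28d); Mar starts Wed (31d) ✓; Apr starts Sat (30d); May starts Mon (31d) ✓; Jun starts Thu (30d); Jul starts Sat (31d); Aug starts Tue (31d) ✓; Sep starts Fri (30d); Oct starts Sun (31d); Nov starts Wed (30d) ✓; Dec starts Fri (31d).
Five-Wednesday months: March, May, August, November → 4.

4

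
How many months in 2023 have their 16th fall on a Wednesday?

1

Check the 16th of each month of 2023: Jan 16: Mon, Feb 16: Thu, Mar 16: Thu, Apr 16: Sun, May 16: Tue, Jun 16: Fri, Jul 16: Sun, Aug 16: Wed, Sep 16: Sat, Oct 16: Mon, Nov 16: Thu, Dec 16: Sat.
Wednesday occurs in August — 1 month.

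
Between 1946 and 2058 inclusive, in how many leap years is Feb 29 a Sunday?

4

Leap years in 1946–2058: 28 of them.
Feb 29 weekday advances by 5 (mod 7) from one leap year to the next four years later (or differs when a century non-leap intervenes).
Leap-day weekdays: 1948:Sun✓ 1952:Fri 1956:Wed 1960:Mon 1964:Sat 1968:Thu 1972:Tue 1976:Sun✓ 1980:Fri 1984:Wed 1988:Mon 1992:Sat 1996:Thu 2000:Tue 2004:Sun✓ 2008:Fri 2012:Wed 2016:Mon 2020:Sat 2024:Thu 2028:Tue 2032:Sun✓ 2036:Fri 2040:Wed 2044:Mon 2048:Sat 2052:Thu 2056:Tue
Sunday: 1948, 1976, 2004, 2032 → 4.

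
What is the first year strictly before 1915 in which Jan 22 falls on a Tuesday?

From one year to the next, a fixed date's weekday advances by 1, or by 2 when a Feb 29 lies between the two dates.
1915: January 22 is Friday.
1914: Thursday (−1)
1913: Wednesday (−1)
1912: Monday (−2)
1911: Sunday (−1)
1910: Saturday (−1)
1909: Friday (−1)
1908: Wednesday (−2)
1907: Tuesday (−1)
Jan 22 falls on a Tuesday in 1907.

1907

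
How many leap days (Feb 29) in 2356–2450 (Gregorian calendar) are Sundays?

3

Leap years in 2356–2450: 24 of them.
Feb 29 weekday advances by 5 (mod 7) from one leap year to the next four years later (or differs when a century non-leap intervenes).
Leap-day weekdays: 2356:Wed 2360:Mon 2364:Sat 2368:Thu 2372:Tue 2376:Sun✓ 2380:Fri 2384:Wed 2388:Mon 2392:Sat 2396:Thu 2400:Tue 2404:Sun✓ 2408:Fri 2412:Wed 2416:Mon 2420:Sat 2424:Thu 2428:Tue 2432:Sun✓ 2436:Fri 2440:Wed 2444:Mon 2448:Sat
Sunday: 2376, 2404, 2432 → 3.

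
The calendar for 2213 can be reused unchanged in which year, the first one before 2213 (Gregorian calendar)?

2202

Two years share a calendar iff Jan 1 falls on the same weekday and both are leap or both are common. 2213: Jan 1 is Friday, common year.
2212: Jan 1 Wednesday, leap
2211: Jan 1 Tuesday, common
2210: Jan 1 Monday, common
2209: Jan 1 Sunday, common
2208: Jan 1 Friday, leap
2207: Jan 1 Thursday, common
2206: Jan 1 Wednesday, common
2205: Jan 1 Tuesday, common
2204: Jan 1 Sunday, leap
2203: Jan 1 Saturday, common
2202: Jan 1 Friday, common
2202 matches on both conditions.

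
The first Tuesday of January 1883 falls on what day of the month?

2

January 1, 1883 is a Monday, so the first Tuesday is the 2nd.
The first Tuesday is 2 + 0 = 2.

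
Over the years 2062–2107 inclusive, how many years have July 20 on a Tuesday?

Track July 20's weekday year by year (advancing +1, or +2 across a Feb 29):
  2062: Thu  2063: Fri (+1)  2064: Sun (+2)  2065: Mon (+1)  2066: Tue (+1) ✓
  2067: Wed (+1)  2068: Fri (+2)  2069: Sat (+1)  2070: Sun (+1)  2071: Mon (+1)
  2072: Wed (+2)  2073: Thu (+1)  2074: Fri (+1)  2075: Sat (+1)  … (18 more years) …
  2094: Tue (+1) ✓  2095: Wed (+1)  2096: Fri (+2)  2097: Sat (+1)  2098: Sun (+1)
  2099: Mon (+1)  2100: Tue (+1) ✓  2101: Wed (+1)  2102: Thu (+1)  2103: Fri (+1)
  2104: Sun (+2)  2105: Mon (+1)  2106: Tue (+1) ✓  2107: Wed (+1)
Tuesday years: 2066, 2077, 2083, 2088, 2094, 2100, 2106 — 7 in total.

7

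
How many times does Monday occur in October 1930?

4

October 1930 has 31 days and begins on Wednesday.
The first Monday is October 6.
Mondays fall on 6, 13, 20, 27 — that's 4.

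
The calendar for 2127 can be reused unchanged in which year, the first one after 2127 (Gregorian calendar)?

2138

Two years share a calendar iff Jan 1 falls on the same weekday and both are leap or both are common. 2127: Jan 1 is Wednesday, common year.
2128: Jan 1 Thursday, leap
2129: Jan 1 Saturday, common
2130: Jan 1 Sunday, common
2131: Jan 1 Monday, common
2132: Jan 1 Tuesday, leap
2133: Jan 1 Thursday, common
2134: Jan 1 Friday, common
2135: Jan 1 Saturday, common
2136: Jan 1 Sunday, leap
2137: Jan 1 Tuesday, common
2138: Jan 1 Wednesday, common
2138 matches on both conditions.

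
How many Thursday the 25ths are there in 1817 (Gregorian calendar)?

2

Check the 25th of each month of 1817: Jan 25: Sat, Feb 25: Tue, Mar 25: Tue, Apr 25: Fri, May 25: Sun, Jun 25: Wed, Jul 25: Fri, Aug 25: Mon, Sep 25: Thu, Oct 25: Sat, Nov 25: Tue, Dec 25: Thu.
Thursday occurs in September, December — 2 months.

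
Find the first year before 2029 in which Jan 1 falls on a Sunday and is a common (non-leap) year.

2023

Jan 1 advances by 2 weekdays after a leap year and by 1 after a common year.
2029: Jan 1 is Monday.
2028: Saturday (leap)
2027: Friday
2026: Thursday
2025: Wednesday
2024: Monday (leap)
2023: Sunday
2023 begins on a Sunday and is a common year.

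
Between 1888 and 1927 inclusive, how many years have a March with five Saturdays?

17

March has 31 days; it has five Saturdays when Saturday falls among the first (month-length − 28) days — i.e. when March 1 is one of Saturday/Friday/Thursday.
March 1 by year: 1888:Thu✓ 1889:Fri✓ 1890:Sat✓ 1891:Sun 1892:Tue 1893:Wed 1894:Thu✓ 1895:Fri✓ 1896:Sun 1897:Mon 1898:Tue 1899:Wed 1900:Thu✓ 1901:Fri✓ 1902:Sat✓ …(10 more)… 1913:Sat✓ 1914:Sun 1915:Mon 1916:Wed 1917:Thu✓ 1918:Fri✓ 1919:Sat✓ 1920:Mon 1921:Tue 1922:Wed 1923:Thu✓ 1924:Sat✓ 1925:Sun 1926:Mon 1927:Tue
Years with five Saturdays: 1888, 1889, 1890, 1894, 1895, 1900, 1901, 1902, 1906, 1907, 1912, 1913, 1917, 1918, 1919, 1923, 1924 → 17.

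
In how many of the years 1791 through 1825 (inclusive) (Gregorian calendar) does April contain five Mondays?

11

April has 30 days; it has five Mondays when Monday falls among the first (month-length − 28) days — i.e. when April 1 is one of Monday/Sunday.
April 1 by year: 1791:Fri 1792:Sun✓ 1793:Mon✓ 1794:Tue 1795:Wed 1796:Fri 1797:Sat 1798:Sun✓ 1799:Mon✓ 1800:Tue 1801:Wed 1802:Thu 1803:Fri 1804:Sun✓ 1805:Mon✓ …(5 more)… 1811:Mon✓ 1812:Wed 1813:Thu 1814:Fri 1815:Sat 1816:Mon✓ 1817:Tue 1818:Wed 1819:Thu 1820:Sat 1821:Sun✓ 1822:Mon✓ 1823:Tue 1824:Thu 1825:Fri
Years with five Mondays: 1792, 1793, 1798, 1799, 1804, 1805, 1810, 1811, 1816, 1821, 1822 → 11.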